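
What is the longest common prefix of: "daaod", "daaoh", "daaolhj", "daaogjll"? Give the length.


Words: daaod, daaoh, daaolhj, daaogjll
  Position 0: all 'd' => match
  Position 1: all 'a' => match
  Position 2: all 'a' => match
  Position 3: all 'o' => match
  Position 4: ('d', 'h', 'l', 'g') => mismatch, stop
LCP = "daao" (length 4)

4


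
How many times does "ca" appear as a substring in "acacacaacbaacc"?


Searching for "ca" in "acacacaacbaacc"
Scanning each position:
  Position 0: "ac" => no
  Position 1: "ca" => MATCH
  Position 2: "ac" => no
  Position 3: "ca" => MATCH
  Position 4: "ac" => no
  Position 5: "ca" => MATCH
  Position 6: "aa" => no
  Position 7: "ac" => no
  Position 8: "cb" => no
  Position 9: "ba" => no
  Position 10: "aa" => no
  Position 11: "ac" => no
  Position 12: "cc" => no
Total occurrences: 3

3


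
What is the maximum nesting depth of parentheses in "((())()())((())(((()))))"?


Input: "((())()())((())(((()))))"
Tracking depth:
  Position 0 '(': depth becomes 1
  Position 1 '(': depth becomes 2
  Position 2 '(': depth becomes 3
  Position 3 ')': depth becomes 2
  Position 4 ')': depth becomes 1
  Position 5 '(': depth becomes 2
  Position 6 ')': depth becomes 1
  Position 7 '(': depth becomes 2
  Position 8 ')': depth becomes 1
  Position 9 ')': depth becomes 0
  Position 10 '(': depth becomes 1
  Position 11 '(': depth becomes 2
  Position 12 '(': depth becomes 3
  Position 13 ')': depth becomes 2
  Position 14 ')': depth becomes 1
  Position 15 '(': depth becomes 2
  Position 16 '(': depth becomes 3
  Position 17 '(': depth becomes 4
  Position 18 '(': depth becomes 5
  Position 19 ')': depth becomes 4
  Position 20 ')': depth becomes 3
  Position 21 ')': depth becomes 2
  Position 22 ')': depth becomes 1
  Position 23 ')': depth becomes 0
Maximum depth reached: 5

5


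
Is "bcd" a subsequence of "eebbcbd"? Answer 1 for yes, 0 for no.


Check if "bcd" is a subsequence of "eebbcbd"
Greedy scan:
  Position 0 ('e'): no match needed
  Position 1 ('e'): no match needed
  Position 2 ('b'): matches sub[0] = 'b'
  Position 3 ('b'): no match needed
  Position 4 ('c'): matches sub[1] = 'c'
  Position 5 ('b'): no match needed
  Position 6 ('d'): matches sub[2] = 'd'
All 3 characters matched => is a subsequence

1


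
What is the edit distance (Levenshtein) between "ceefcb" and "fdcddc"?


Computing edit distance: "ceefcb" -> "fdcddc"
DP table:
           f    d    c    d    d    c
      0    1    2    3    4    5    6
  c   1    1    2    2    3    4    5
  e   2    2    2    3    3    4    5
  e   3    3    3    3    4    4    5
  f   4    3    4    4    4    5    5
  c   5    4    4    4    5    5    5
  b   6    5    5    5    5    6    6
Edit distance = dp[6][6] = 6

6


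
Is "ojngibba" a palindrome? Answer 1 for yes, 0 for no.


Input: ojngibba
Reversed: abbignjo
  Compare pos 0 ('o') with pos 7 ('a'): MISMATCH
  Compare pos 1 ('j') with pos 6 ('b'): MISMATCH
  Compare pos 2 ('n') with pos 5 ('b'): MISMATCH
  Compare pos 3 ('g') with pos 4 ('i'): MISMATCH
Result: not a palindrome

0


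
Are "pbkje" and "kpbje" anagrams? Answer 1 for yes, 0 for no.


Strings: "pbkje", "kpbje"
Sorted first:  bejkp
Sorted second: bejkp
Sorted forms match => anagrams

1


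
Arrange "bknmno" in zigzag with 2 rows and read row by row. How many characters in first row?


Zigzag "bknmno" into 2 rows:
Placing characters:
  'b' => row 0
  'k' => row 1
  'n' => row 0
  'm' => row 1
  'n' => row 0
  'o' => row 1
Rows:
  Row 0: "bnn"
  Row 1: "kmo"
First row length: 3

3


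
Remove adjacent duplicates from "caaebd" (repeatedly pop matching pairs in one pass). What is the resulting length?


Input: caaebd
Stack-based adjacent duplicate removal:
  Read 'c': push. Stack: c
  Read 'a': push. Stack: ca
  Read 'a': matches stack top 'a' => pop. Stack: c
  Read 'e': push. Stack: ce
  Read 'b': push. Stack: ceb
  Read 'd': push. Stack: cebd
Final stack: "cebd" (length 4)

4


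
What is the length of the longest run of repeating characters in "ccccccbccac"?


Input: "ccccccbccac"
Scanning for longest run:
  Position 1 ('c'): continues run of 'c', length=2
  Position 2 ('c'): continues run of 'c', length=3
  Position 3 ('c'): continues run of 'c', length=4
  Position 4 ('c'): continues run of 'c', length=5
  Position 5 ('c'): continues run of 'c', length=6
  Position 6 ('b'): new char, reset run to 1
  Position 7 ('c'): new char, reset run to 1
  Position 8 ('c'): continues run of 'c', length=2
  Position 9 ('a'): new char, reset run to 1
  Position 10 ('c'): new char, reset run to 1
Longest run: 'c' with length 6

6


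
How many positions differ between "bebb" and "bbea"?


Comparing "bebb" and "bbea" position by position:
  Position 0: 'b' vs 'b' => same
  Position 1: 'e' vs 'b' => DIFFER
  Position 2: 'b' vs 'e' => DIFFER
  Position 3: 'b' vs 'a' => DIFFER
Positions that differ: 3

3


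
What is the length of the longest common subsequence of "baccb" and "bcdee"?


LCS of "baccb" and "bcdee"
DP table:
           b    c    d    e    e
      0    0    0    0    0    0
  b   0    1    1    1    1    1
  a   0    1    1    1    1    1
  c   0    1    2    2    2    2
  c   0    1    2    2    2    2
  b   0    1    2    2    2    2
LCS length = dp[5][5] = 2

2


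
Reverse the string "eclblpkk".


Input: eclblpkk
Reading characters right to left:
  Position 7: 'k'
  Position 6: 'k'
  Position 5: 'p'
  Position 4: 'l'
  Position 3: 'b'
  Position 2: 'l'
  Position 1: 'c'
  Position 0: 'e'
Reversed: kkplblce

kkplblce


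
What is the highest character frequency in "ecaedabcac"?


Input: ecaedabcac
Character counts:
  'a': 3
  'b': 1
  'c': 3
  'd': 1
  'e': 2
Maximum frequency: 3

3


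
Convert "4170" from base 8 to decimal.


Input: "4170" in base 8
Positional expansion:
  Digit '4' (value 4) x 8^3 = 2048
  Digit '1' (value 1) x 8^2 = 64
  Digit '7' (value 7) x 8^1 = 56
  Digit '0' (value 0) x 8^0 = 0
Sum = 2168

2168


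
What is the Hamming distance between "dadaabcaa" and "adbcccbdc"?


Comparing "dadaabcaa" and "adbcccbdc" position by position:
  Position 0: 'd' vs 'a' => differ
  Position 1: 'a' vs 'd' => differ
  Position 2: 'd' vs 'b' => differ
  Position 3: 'a' vs 'c' => differ
  Position 4: 'a' vs 'c' => differ
  Position 5: 'b' vs 'c' => differ
  Position 6: 'c' vs 'b' => differ
  Position 7: 'a' vs 'd' => differ
  Position 8: 'a' vs 'c' => differ
Total differences (Hamming distance): 9

9


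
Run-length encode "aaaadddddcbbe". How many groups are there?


Input: aaaadddddcbbe
Scanning for consecutive runs:
  Group 1: 'a' x 4 (positions 0-3)
  Group 2: 'd' x 5 (positions 4-8)
  Group 3: 'c' x 1 (positions 9-9)
  Group 4: 'b' x 2 (positions 10-11)
  Group 5: 'e' x 1 (positions 12-12)
Total groups: 5

5


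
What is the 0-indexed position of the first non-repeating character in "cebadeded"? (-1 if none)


Input: cebadeded
Character frequencies:
  'a': 1
  'b': 1
  'c': 1
  'd': 3
  'e': 3
Scanning left to right for freq == 1:
  Position 0 ('c'): unique! => answer = 0

0


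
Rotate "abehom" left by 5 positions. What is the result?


Input: "abehom", rotate left by 5
First 5 characters: "abeho"
Remaining characters: "m"
Concatenate remaining + first: "m" + "abeho" = "mabeho"

mabeho


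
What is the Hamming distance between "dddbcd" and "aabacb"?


Comparing "dddbcd" and "aabacb" position by position:
  Position 0: 'd' vs 'a' => differ
  Position 1: 'd' vs 'a' => differ
  Position 2: 'd' vs 'b' => differ
  Position 3: 'b' vs 'a' => differ
  Position 4: 'c' vs 'c' => same
  Position 5: 'd' vs 'b' => differ
Total differences (Hamming distance): 5

5


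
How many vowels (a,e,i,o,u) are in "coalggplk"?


Input: coalggplk
Checking each character:
  'c' at position 0: consonant
  'o' at position 1: vowel (running total: 1)
  'a' at position 2: vowel (running total: 2)
  'l' at position 3: consonant
  'g' at position 4: consonant
  'g' at position 5: consonant
  'p' at position 6: consonant
  'l' at position 7: consonant
  'k' at position 8: consonant
Total vowels: 2

2


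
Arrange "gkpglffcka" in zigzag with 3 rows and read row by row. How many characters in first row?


Zigzag "gkpglffcka" into 3 rows:
Placing characters:
  'g' => row 0
  'k' => row 1
  'p' => row 2
  'g' => row 1
  'l' => row 0
  'f' => row 1
  'f' => row 2
  'c' => row 1
  'k' => row 0
  'a' => row 1
Rows:
  Row 0: "glk"
  Row 1: "kgfca"
  Row 2: "pf"
First row length: 3

3


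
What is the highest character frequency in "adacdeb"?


Input: adacdeb
Character counts:
  'a': 2
  'b': 1
  'c': 1
  'd': 2
  'e': 1
Maximum frequency: 2

2


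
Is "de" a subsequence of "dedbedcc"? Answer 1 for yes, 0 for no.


Check if "de" is a subsequence of "dedbedcc"
Greedy scan:
  Position 0 ('d'): matches sub[0] = 'd'
  Position 1 ('e'): matches sub[1] = 'e'
  Position 2 ('d'): no match needed
  Position 3 ('b'): no match needed
  Position 4 ('e'): no match needed
  Position 5 ('d'): no match needed
  Position 6 ('c'): no match needed
  Position 7 ('c'): no match needed
All 2 characters matched => is a subsequence

1


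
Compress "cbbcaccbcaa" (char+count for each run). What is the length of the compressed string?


Input: cbbcaccbcaa
Runs:
  'c' x 1 => "c1"
  'b' x 2 => "b2"
  'c' x 1 => "c1"
  'a' x 1 => "a1"
  'c' x 2 => "c2"
  'b' x 1 => "b1"
  'c' x 1 => "c1"
  'a' x 2 => "a2"
Compressed: "c1b2c1a1c2b1c1a2"
Compressed length: 16

16


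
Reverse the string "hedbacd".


Input: hedbacd
Reading characters right to left:
  Position 6: 'd'
  Position 5: 'c'
  Position 4: 'a'
  Position 3: 'b'
  Position 2: 'd'
  Position 1: 'e'
  Position 0: 'h'
Reversed: dcabdeh

dcabdeh


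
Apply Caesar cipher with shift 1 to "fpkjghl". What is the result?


Caesar cipher: shift "fpkjghl" by 1
  'f' (pos 5) + 1 = pos 6 = 'g'
  'p' (pos 15) + 1 = pos 16 = 'q'
  'k' (pos 10) + 1 = pos 11 = 'l'
  'j' (pos 9) + 1 = pos 10 = 'k'
  'g' (pos 6) + 1 = pos 7 = 'h'
  'h' (pos 7) + 1 = pos 8 = 'i'
  'l' (pos 11) + 1 = pos 12 = 'm'
Result: gqlkhim

gqlkhim


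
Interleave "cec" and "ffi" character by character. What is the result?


Interleaving "cec" and "ffi":
  Position 0: 'c' from first, 'f' from second => "cf"
  Position 1: 'e' from first, 'f' from second => "ef"
  Position 2: 'c' from first, 'i' from second => "ci"
Result: cfefci

cfefci


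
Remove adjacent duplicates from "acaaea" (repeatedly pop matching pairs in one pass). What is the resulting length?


Input: acaaea
Stack-based adjacent duplicate removal:
  Read 'a': push. Stack: a
  Read 'c': push. Stack: ac
  Read 'a': push. Stack: aca
  Read 'a': matches stack top 'a' => pop. Stack: ac
  Read 'e': push. Stack: ace
  Read 'a': push. Stack: acea
Final stack: "acea" (length 4)

4


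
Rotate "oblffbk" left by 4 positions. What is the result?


Input: "oblffbk", rotate left by 4
First 4 characters: "oblf"
Remaining characters: "fbk"
Concatenate remaining + first: "fbk" + "oblf" = "fbkoblf"

fbkoblf


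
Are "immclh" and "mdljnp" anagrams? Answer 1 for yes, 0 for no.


Strings: "immclh", "mdljnp"
Sorted first:  chilmm
Sorted second: djlmnp
Differ at position 0: 'c' vs 'd' => not anagrams

0


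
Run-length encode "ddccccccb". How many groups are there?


Input: ddccccccb
Scanning for consecutive runs:
  Group 1: 'd' x 2 (positions 0-1)
  Group 2: 'c' x 6 (positions 2-7)
  Group 3: 'b' x 1 (positions 8-8)
Total groups: 3

3


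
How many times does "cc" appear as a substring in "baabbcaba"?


Searching for "cc" in "baabbcaba"
Scanning each position:
  Position 0: "ba" => no
  Position 1: "aa" => no
  Position 2: "ab" => no
  Position 3: "bb" => no
  Position 4: "bc" => no
  Position 5: "ca" => no
  Position 6: "ab" => no
  Position 7: "ba" => no
Total occurrences: 0

0


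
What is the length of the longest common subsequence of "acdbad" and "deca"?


LCS of "acdbad" and "deca"
DP table:
           d    e    c    a
      0    0    0    0    0
  a   0    0    0    0    1
  c   0    0    0    1    1
  d   0    1    1    1    1
  b   0    1    1    1    1
  a   0    1    1    1    2
  d   0    1    1    1    2
LCS length = dp[6][4] = 2

2


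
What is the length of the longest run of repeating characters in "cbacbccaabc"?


Input: "cbacbccaabc"
Scanning for longest run:
  Position 1 ('b'): new char, reset run to 1
  Position 2 ('a'): new char, reset run to 1
  Position 3 ('c'): new char, reset run to 1
  Position 4 ('b'): new char, reset run to 1
  Position 5 ('c'): new char, reset run to 1
  Position 6 ('c'): continues run of 'c', length=2
  Position 7 ('a'): new char, reset run to 1
  Position 8 ('a'): continues run of 'a', length=2
  Position 9 ('b'): new char, reset run to 1
  Position 10 ('c'): new char, reset run to 1
Longest run: 'c' with length 2

2


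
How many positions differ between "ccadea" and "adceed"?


Comparing "ccadea" and "adceed" position by position:
  Position 0: 'c' vs 'a' => DIFFER
  Position 1: 'c' vs 'd' => DIFFER
  Position 2: 'a' vs 'c' => DIFFER
  Position 3: 'd' vs 'e' => DIFFER
  Position 4: 'e' vs 'e' => same
  Position 5: 'a' vs 'd' => DIFFER
Positions that differ: 5

5


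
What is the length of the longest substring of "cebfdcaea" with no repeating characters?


Input: "cebfdcaea"
Sliding window (track last position of each char):
  Position 0 ('c'): window [0,0] length 1 -- new best
  Position 1 ('e'): window [0,1] length 2 -- new best
  Position 2 ('b'): window [0,2] length 3 -- new best
  Position 3 ('f'): window [0,3] length 4 -- new best
  Position 4 ('d'): window [0,4] length 5 -- new best
  Position 5 ('c'): repeat (last at 0), move window start to 1
  Position 5 ('c'): window [1,5] length 5
  Position 6 ('a'): window [1,6] length 6 -- new best
  Position 7 ('e'): repeat (last at 1), move window start to 2
  Position 7 ('e'): window [2,7] length 6
  Position 8 ('a'): repeat (last at 6), move window start to 7
  Position 8 ('a'): window [7,8] length 2
Longest substring with no repeats: "ebfdca" with length 6

6


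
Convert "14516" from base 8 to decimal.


Input: "14516" in base 8
Positional expansion:
  Digit '1' (value 1) x 8^4 = 4096
  Digit '4' (value 4) x 8^3 = 2048
  Digit '5' (value 5) x 8^2 = 320
  Digit '1' (value 1) x 8^1 = 8
  Digit '6' (value 6) x 8^0 = 6
Sum = 6478

6478


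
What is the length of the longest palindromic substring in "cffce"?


Input: "cffce"
Checking substrings for palindromes:
  [0:4] "cffc" (len 4) => palindrome
  [1:3] "ff" (len 2) => palindrome
Longest palindromic substring: "cffc" with length 4

4


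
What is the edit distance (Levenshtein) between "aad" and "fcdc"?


Computing edit distance: "aad" -> "fcdc"
DP table:
           f    c    d    c
      0    1    2    3    4
  a   1    1    2    3    4
  a   2    2    2    3    4
  d   3    3    3    2    3
Edit distance = dp[3][4] = 3

3


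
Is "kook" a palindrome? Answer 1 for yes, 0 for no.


Input: kook
Reversed: kook
  Compare pos 0 ('k') with pos 3 ('k'): match
  Compare pos 1 ('o') with pos 2 ('o'): match
Result: palindrome

1


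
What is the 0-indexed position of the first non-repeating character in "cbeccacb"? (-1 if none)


Input: cbeccacb
Character frequencies:
  'a': 1
  'b': 2
  'c': 4
  'e': 1
Scanning left to right for freq == 1:
  Position 0 ('c'): freq=4, skip
  Position 1 ('b'): freq=2, skip
  Position 2 ('e'): unique! => answer = 2

2


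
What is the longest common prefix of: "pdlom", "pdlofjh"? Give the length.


Words: pdlom, pdlofjh
  Position 0: all 'p' => match
  Position 1: all 'd' => match
  Position 2: all 'l' => match
  Position 3: all 'o' => match
  Position 4: ('m', 'f') => mismatch, stop
LCP = "pdlo" (length 4)

4


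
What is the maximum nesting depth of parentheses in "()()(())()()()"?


Input: "()()(())()()()"
Tracking depth:
  Position 0 '(': depth becomes 1
  Position 1 ')': depth becomes 0
  Position 2 '(': depth becomes 1
  Position 3 ')': depth becomes 0
  Position 4 '(': depth becomes 1
  Position 5 '(': depth becomes 2
  Position 6 ')': depth becomes 1
  Position 7 ')': depth becomes 0
  Position 8 '(': depth becomes 1
  Position 9 ')': depth becomes 0
  Position 10 '(': depth becomes 1
  Position 11 ')': depth becomes 0
  Position 12 '(': depth becomes 1
  Position 13 ')': depth becomes 0
Maximum depth reached: 2

2


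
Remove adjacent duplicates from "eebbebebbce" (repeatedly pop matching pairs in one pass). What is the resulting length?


Input: eebbebebbce
Stack-based adjacent duplicate removal:
  Read 'e': push. Stack: e
  Read 'e': matches stack top 'e' => pop. Stack: (empty)
  Read 'b': push. Stack: b
  Read 'b': matches stack top 'b' => pop. Stack: (empty)
  Read 'e': push. Stack: e
  Read 'b': push. Stack: eb
  Read 'e': push. Stack: ebe
  Read 'b': push. Stack: ebeb
  Read 'b': matches stack top 'b' => pop. Stack: ebe
  Read 'c': push. Stack: ebec
  Read 'e': push. Stack: ebece
Final stack: "ebece" (length 5)

5


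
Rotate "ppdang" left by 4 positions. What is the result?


Input: "ppdang", rotate left by 4
First 4 characters: "ppda"
Remaining characters: "ng"
Concatenate remaining + first: "ng" + "ppda" = "ngppda"

ngppda


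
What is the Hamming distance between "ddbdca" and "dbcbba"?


Comparing "ddbdca" and "dbcbba" position by position:
  Position 0: 'd' vs 'd' => same
  Position 1: 'd' vs 'b' => differ
  Position 2: 'b' vs 'c' => differ
  Position 3: 'd' vs 'b' => differ
  Position 4: 'c' vs 'b' => differ
  Position 5: 'a' vs 'a' => same
Total differences (Hamming distance): 4

4


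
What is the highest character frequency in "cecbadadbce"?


Input: cecbadadbce
Character counts:
  'a': 2
  'b': 2
  'c': 3
  'd': 2
  'e': 2
Maximum frequency: 3

3


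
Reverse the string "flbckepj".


Input: flbckepj
Reading characters right to left:
  Position 7: 'j'
  Position 6: 'p'
  Position 5: 'e'
  Position 4: 'k'
  Position 3: 'c'
  Position 2: 'b'
  Position 1: 'l'
  Position 0: 'f'
Reversed: jpekcblf

jpekcblf


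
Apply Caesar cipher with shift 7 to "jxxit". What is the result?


Caesar cipher: shift "jxxit" by 7
  'j' (pos 9) + 7 = pos 16 = 'q'
  'x' (pos 23) + 7 = pos 4 = 'e'
  'x' (pos 23) + 7 = pos 4 = 'e'
  'i' (pos 8) + 7 = pos 15 = 'p'
  't' (pos 19) + 7 = pos 0 = 'a'
Result: qeepa

qeepa


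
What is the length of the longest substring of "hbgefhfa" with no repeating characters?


Input: "hbgefhfa"
Sliding window (track last position of each char):
  Position 0 ('h'): window [0,0] length 1 -- new best
  Position 1 ('b'): window [0,1] length 2 -- new best
  Position 2 ('g'): window [0,2] length 3 -- new best
  Position 3 ('e'): window [0,3] length 4 -- new best
  Position 4 ('f'): window [0,4] length 5 -- new best
  Position 5 ('h'): repeat (last at 0), move window start to 1
  Position 5 ('h'): window [1,5] length 5
  Position 6 ('f'): repeat (last at 4), move window start to 5
  Position 6 ('f'): window [5,6] length 2
  Position 7 ('a'): window [5,7] length 3
Longest substring with no repeats: "hbgef" with length 5

5


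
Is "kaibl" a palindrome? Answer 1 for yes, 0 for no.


Input: kaibl
Reversed: lbiak
  Compare pos 0 ('k') with pos 4 ('l'): MISMATCH
  Compare pos 1 ('a') with pos 3 ('b'): MISMATCH
Result: not a palindrome

0


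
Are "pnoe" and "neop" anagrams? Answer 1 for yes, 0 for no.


Strings: "pnoe", "neop"
Sorted first:  enop
Sorted second: enop
Sorted forms match => anagrams

1


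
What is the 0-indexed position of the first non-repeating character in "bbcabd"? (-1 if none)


Input: bbcabd
Character frequencies:
  'a': 1
  'b': 3
  'c': 1
  'd': 1
Scanning left to right for freq == 1:
  Position 0 ('b'): freq=3, skip
  Position 1 ('b'): freq=3, skip
  Position 2 ('c'): unique! => answer = 2

2


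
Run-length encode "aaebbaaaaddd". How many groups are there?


Input: aaebbaaaaddd
Scanning for consecutive runs:
  Group 1: 'a' x 2 (positions 0-1)
  Group 2: 'e' x 1 (positions 2-2)
  Group 3: 'b' x 2 (positions 3-4)
  Group 4: 'a' x 4 (positions 5-8)
  Group 5: 'd' x 3 (positions 9-11)
Total groups: 5

5


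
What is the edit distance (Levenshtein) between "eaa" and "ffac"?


Computing edit distance: "eaa" -> "ffac"
DP table:
           f    f    a    c
      0    1    2    3    4
  e   1    1    2    3    4
  a   2    2    2    2    3
  a   3    3    3    2    3
Edit distance = dp[3][4] = 3

3


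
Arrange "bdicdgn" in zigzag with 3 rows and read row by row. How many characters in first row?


Zigzag "bdicdgn" into 3 rows:
Placing characters:
  'b' => row 0
  'd' => row 1
  'i' => row 2
  'c' => row 1
  'd' => row 0
  'g' => row 1
  'n' => row 2
Rows:
  Row 0: "bd"
  Row 1: "dcg"
  Row 2: "in"
First row length: 2

2


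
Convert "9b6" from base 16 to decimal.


Input: "9b6" in base 16
Positional expansion:
  Digit '9' (value 9) x 16^2 = 2304
  Digit 'b' (value 11) x 16^1 = 176
  Digit '6' (value 6) x 16^0 = 6
Sum = 2486

2486


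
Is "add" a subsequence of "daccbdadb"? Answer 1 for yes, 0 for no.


Check if "add" is a subsequence of "daccbdadb"
Greedy scan:
  Position 0 ('d'): no match needed
  Position 1 ('a'): matches sub[0] = 'a'
  Position 2 ('c'): no match needed
  Position 3 ('c'): no match needed
  Position 4 ('b'): no match needed
  Position 5 ('d'): matches sub[1] = 'd'
  Position 6 ('a'): no match needed
  Position 7 ('d'): matches sub[2] = 'd'
  Position 8 ('b'): no match needed
All 3 characters matched => is a subsequence

1


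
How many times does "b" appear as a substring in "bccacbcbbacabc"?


Searching for "b" in "bccacbcbbacabc"
Scanning each position:
  Position 0: "b" => MATCH
  Position 1: "c" => no
  Position 2: "c" => no
  Position 3: "a" => no
  Position 4: "c" => no
  Position 5: "b" => MATCH
  Position 6: "c" => no
  Position 7: "b" => MATCH
  Position 8: "b" => MATCH
  Position 9: "a" => no
  Position 10: "c" => no
  Position 11: "a" => no
  Position 12: "b" => MATCH
  Position 13: "c" => no
Total occurrences: 5

5


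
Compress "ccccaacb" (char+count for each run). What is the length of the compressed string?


Input: ccccaacb
Runs:
  'c' x 4 => "c4"
  'a' x 2 => "a2"
  'c' x 1 => "c1"
  'b' x 1 => "b1"
Compressed: "c4a2c1b1"
Compressed length: 8

8


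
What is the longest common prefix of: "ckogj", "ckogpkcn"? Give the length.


Words: ckogj, ckogpkcn
  Position 0: all 'c' => match
  Position 1: all 'k' => match
  Position 2: all 'o' => match
  Position 3: all 'g' => match
  Position 4: ('j', 'p') => mismatch, stop
LCP = "ckog" (length 4)

4


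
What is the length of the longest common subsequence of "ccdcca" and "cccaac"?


LCS of "ccdcca" and "cccaac"
DP table:
           c    c    c    a    a    c
      0    0    0    0    0    0    0
  c   0    1    1    1    1    1    1
  c   0    1    2    2    2    2    2
  d   0    1    2    2    2    2    2
  c   0    1    2    3    3    3    3
  c   0    1    2    3    3    3    4
  a   0    1    2    3    4    4    4
LCS length = dp[6][6] = 4

4


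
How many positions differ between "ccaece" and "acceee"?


Comparing "ccaece" and "acceee" position by position:
  Position 0: 'c' vs 'a' => DIFFER
  Position 1: 'c' vs 'c' => same
  Position 2: 'a' vs 'c' => DIFFER
  Position 3: 'e' vs 'e' => same
  Position 4: 'c' vs 'e' => DIFFER
  Position 5: 'e' vs 'e' => same
Positions that differ: 3

3


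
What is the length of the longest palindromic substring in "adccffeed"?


Input: "adccffeed"
Checking substrings for palindromes:
  [2:4] "cc" (len 2) => palindrome
  [4:6] "ff" (len 2) => palindrome
  [6:8] "ee" (len 2) => palindrome
Longest palindromic substring: "cc" with length 2

2


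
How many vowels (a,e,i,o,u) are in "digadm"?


Input: digadm
Checking each character:
  'd' at position 0: consonant
  'i' at position 1: vowel (running total: 1)
  'g' at position 2: consonant
  'a' at position 3: vowel (running total: 2)
  'd' at position 4: consonant
  'm' at position 5: consonant
Total vowels: 2

2


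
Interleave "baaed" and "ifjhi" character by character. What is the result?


Interleaving "baaed" and "ifjhi":
  Position 0: 'b' from first, 'i' from second => "bi"
  Position 1: 'a' from first, 'f' from second => "af"
  Position 2: 'a' from first, 'j' from second => "aj"
  Position 3: 'e' from first, 'h' from second => "eh"
  Position 4: 'd' from first, 'i' from second => "di"
Result: biafajehdi

biafajehdi


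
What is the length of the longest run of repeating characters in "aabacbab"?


Input: "aabacbab"
Scanning for longest run:
  Position 1 ('a'): continues run of 'a', length=2
  Position 2 ('b'): new char, reset run to 1
  Position 3 ('a'): new char, reset run to 1
  Position 4 ('c'): new char, reset run to 1
  Position 5 ('b'): new char, reset run to 1
  Position 6 ('a'): new char, reset run to 1
  Position 7 ('b'): new char, reset run to 1
Longest run: 'a' with length 2

2


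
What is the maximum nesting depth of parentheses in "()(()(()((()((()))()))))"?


Input: "()(()(()((()((()))()))))"
Tracking depth:
  Position 0 '(': depth becomes 1
  Position 1 ')': depth becomes 0
  Position 2 '(': depth becomes 1
  Position 3 '(': depth becomes 2
  Position 4 ')': depth becomes 1
  Position 5 '(': depth becomes 2
  Position 6 '(': depth becomes 3
  Position 7 ')': depth becomes 2
  Position 8 '(': depth becomes 3
  Position 9 '(': depth becomes 4
  Position 10 '(': depth becomes 5
  Position 11 ')': depth becomes 4
  Position 12 '(': depth becomes 5
  Position 13 '(': depth becomes 6
  Position 14 '(': depth becomes 7
  Position 15 ')': depth becomes 6
  Position 16 ')': depth becomes 5
  Position 17 ')': depth becomes 4
  Position 18 '(': depth becomes 5
  Position 19 ')': depth becomes 4
  Position 20 ')': depth becomes 3
  Position 21 ')': depth becomes 2
  Position 22 ')': depth becomes 1
  Position 23 ')': depth becomes 0
Maximum depth reached: 7

7


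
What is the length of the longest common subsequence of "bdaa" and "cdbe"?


LCS of "bdaa" and "cdbe"
DP table:
           c    d    b    e
      0    0    0    0    0
  b   0    0    0    1    1
  d   0    0    1    1    1
  a   0    0    1    1    1
  a   0    0    1    1    1
LCS length = dp[4][4] = 1

1


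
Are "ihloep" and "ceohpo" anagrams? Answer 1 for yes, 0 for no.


Strings: "ihloep", "ceohpo"
Sorted first:  ehilop
Sorted second: cehoop
Differ at position 0: 'e' vs 'c' => not anagrams

0


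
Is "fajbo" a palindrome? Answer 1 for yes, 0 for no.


Input: fajbo
Reversed: objaf
  Compare pos 0 ('f') with pos 4 ('o'): MISMATCH
  Compare pos 1 ('a') with pos 3 ('b'): MISMATCH
Result: not a palindrome

0


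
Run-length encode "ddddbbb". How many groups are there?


Input: ddddbbb
Scanning for consecutive runs:
  Group 1: 'd' x 4 (positions 0-3)
  Group 2: 'b' x 3 (positions 4-6)
Total groups: 2

2


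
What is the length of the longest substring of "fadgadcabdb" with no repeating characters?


Input: "fadgadcabdb"
Sliding window (track last position of each char):
  Position 0 ('f'): window [0,0] length 1 -- new best
  Position 1 ('a'): window [0,1] length 2 -- new best
  Position 2 ('d'): window [0,2] length 3 -- new best
  Position 3 ('g'): window [0,3] length 4 -- new best
  Position 4 ('a'): repeat (last at 1), move window start to 2
  Position 4 ('a'): window [2,4] length 3
  Position 5 ('d'): repeat (last at 2), move window start to 3
  Position 5 ('d'): window [3,5] length 3
  Position 6 ('c'): window [3,6] length 4
  Position 7 ('a'): repeat (last at 4), move window start to 5
  Position 7 ('a'): window [5,7] length 3
  Position 8 ('b'): window [5,8] length 4
  Position 9 ('d'): repeat (last at 5), move window start to 6
  Position 9 ('d'): window [6,9] length 4
  Position 10 ('b'): repeat (last at 8), move window start to 9
  Position 10 ('b'): window [9,10] length 2
Longest substring with no repeats: "fadg" with length 4

4


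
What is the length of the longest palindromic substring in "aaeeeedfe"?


Input: "aaeeeedfe"
Checking substrings for palindromes:
  [2:6] "eeee" (len 4) => palindrome
  [2:5] "eee" (len 3) => palindrome
  [3:6] "eee" (len 3) => palindrome
  [0:2] "aa" (len 2) => palindrome
  [2:4] "ee" (len 2) => palindrome
  [3:5] "ee" (len 2) => palindrome
Longest palindromic substring: "eeee" with length 4

4


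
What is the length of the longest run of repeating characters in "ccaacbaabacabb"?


Input: "ccaacbaabacabb"
Scanning for longest run:
  Position 1 ('c'): continues run of 'c', length=2
  Position 2 ('a'): new char, reset run to 1
  Position 3 ('a'): continues run of 'a', length=2
  Position 4 ('c'): new char, reset run to 1
  Position 5 ('b'): new char, reset run to 1
  Position 6 ('a'): new char, reset run to 1
  Position 7 ('a'): continues run of 'a', length=2
  Position 8 ('b'): new char, reset run to 1
  Position 9 ('a'): new char, reset run to 1
  Position 10 ('c'): new char, reset run to 1
  Position 11 ('a'): new char, reset run to 1
  Position 12 ('b'): new char, reset run to 1
  Position 13 ('b'): continues run of 'b', length=2
Longest run: 'c' with length 2

2


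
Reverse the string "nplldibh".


Input: nplldibh
Reading characters right to left:
  Position 7: 'h'
  Position 6: 'b'
  Position 5: 'i'
  Position 4: 'd'
  Position 3: 'l'
  Position 2: 'l'
  Position 1: 'p'
  Position 0: 'n'
Reversed: hbidllpn

hbidllpn


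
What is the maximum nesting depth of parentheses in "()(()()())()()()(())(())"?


Input: "()(()()())()()()(())(())"
Tracking depth:
  Position 0 '(': depth becomes 1
  Position 1 ')': depth becomes 0
  Position 2 '(': depth becomes 1
  Position 3 '(': depth becomes 2
  Position 4 ')': depth becomes 1
  Position 5 '(': depth becomes 2
  Position 6 ')': depth becomes 1
  Position 7 '(': depth becomes 2
  Position 8 ')': depth becomes 1
  Position 9 ')': depth becomes 0
  Position 10 '(': depth becomes 1
  Position 11 ')': depth becomes 0
  Position 12 '(': depth becomes 1
  Position 13 ')': depth becomes 0
  Position 14 '(': depth becomes 1
  Position 15 ')': depth becomes 0
  Position 16 '(': depth becomes 1
  Position 17 '(': depth becomes 2
  Position 18 ')': depth becomes 1
  Position 19 ')': depth becomes 0
  Position 20 '(': depth becomes 1
  Position 21 '(': depth becomes 2
  Position 22 ')': depth becomes 1
  Position 23 ')': depth becomes 0
Maximum depth reached: 2

2


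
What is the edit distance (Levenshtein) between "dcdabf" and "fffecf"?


Computing edit distance: "dcdabf" -> "fffecf"
DP table:
           f    f    f    e    c    f
      0    1    2    3    4    5    6
  d   1    1    2    3    4    5    6
  c   2    2    2    3    4    4    5
  d   3    3    3    3    4    5    5
  a   4    4    4    4    4    5    6
  b   5    5    5    5    5    5    6
  f   6    5    5    5    6    6    5
Edit distance = dp[6][6] = 5

5


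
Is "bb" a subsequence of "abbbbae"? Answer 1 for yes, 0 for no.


Check if "bb" is a subsequence of "abbbbae"
Greedy scan:
  Position 0 ('a'): no match needed
  Position 1 ('b'): matches sub[0] = 'b'
  Position 2 ('b'): matches sub[1] = 'b'
  Position 3 ('b'): no match needed
  Position 4 ('b'): no match needed
  Position 5 ('a'): no match needed
  Position 6 ('e'): no match needed
All 2 characters matched => is a subsequence

1


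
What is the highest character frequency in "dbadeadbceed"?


Input: dbadeadbceed
Character counts:
  'a': 2
  'b': 2
  'c': 1
  'd': 4
  'e': 3
Maximum frequency: 4

4


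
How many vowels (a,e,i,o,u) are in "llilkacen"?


Input: llilkacen
Checking each character:
  'l' at position 0: consonant
  'l' at position 1: consonant
  'i' at position 2: vowel (running total: 1)
  'l' at position 3: consonant
  'k' at position 4: consonant
  'a' at position 5: vowel (running total: 2)
  'c' at position 6: consonant
  'e' at position 7: vowel (running total: 3)
  'n' at position 8: consonant
Total vowels: 3

3


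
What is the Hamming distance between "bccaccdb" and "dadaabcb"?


Comparing "bccaccdb" and "dadaabcb" position by position:
  Position 0: 'b' vs 'd' => differ
  Position 1: 'c' vs 'a' => differ
  Position 2: 'c' vs 'd' => differ
  Position 3: 'a' vs 'a' => same
  Position 4: 'c' vs 'a' => differ
  Position 5: 'c' vs 'b' => differ
  Position 6: 'd' vs 'c' => differ
  Position 7: 'b' vs 'b' => same
Total differences (Hamming distance): 6

6


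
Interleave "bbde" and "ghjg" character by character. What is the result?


Interleaving "bbde" and "ghjg":
  Position 0: 'b' from first, 'g' from second => "bg"
  Position 1: 'b' from first, 'h' from second => "bh"
  Position 2: 'd' from first, 'j' from second => "dj"
  Position 3: 'e' from first, 'g' from second => "eg"
Result: bgbhdjeg

bgbhdjeg


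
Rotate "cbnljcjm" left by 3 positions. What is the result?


Input: "cbnljcjm", rotate left by 3
First 3 characters: "cbn"
Remaining characters: "ljcjm"
Concatenate remaining + first: "ljcjm" + "cbn" = "ljcjmcbn"

ljcjmcbn


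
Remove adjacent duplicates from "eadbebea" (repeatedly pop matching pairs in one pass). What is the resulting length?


Input: eadbebea
Stack-based adjacent duplicate removal:
  Read 'e': push. Stack: e
  Read 'a': push. Stack: ea
  Read 'd': push. Stack: ead
  Read 'b': push. Stack: eadb
  Read 'e': push. Stack: eadbe
  Read 'b': push. Stack: eadbeb
  Read 'e': push. Stack: eadbebe
  Read 'a': push. Stack: eadbebea
Final stack: "eadbebea" (length 8)

8


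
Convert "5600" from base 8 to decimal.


Input: "5600" in base 8
Positional expansion:
  Digit '5' (value 5) x 8^3 = 2560
  Digit '6' (value 6) x 8^2 = 384
  Digit '0' (value 0) x 8^1 = 0
  Digit '0' (value 0) x 8^0 = 0
Sum = 2944

2944


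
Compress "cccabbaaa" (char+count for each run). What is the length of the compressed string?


Input: cccabbaaa
Runs:
  'c' x 3 => "c3"
  'a' x 1 => "a1"
  'b' x 2 => "b2"
  'a' x 3 => "a3"
Compressed: "c3a1b2a3"
Compressed length: 8

8


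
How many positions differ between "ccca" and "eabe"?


Comparing "ccca" and "eabe" position by position:
  Position 0: 'c' vs 'e' => DIFFER
  Position 1: 'c' vs 'a' => DIFFER
  Position 2: 'c' vs 'b' => DIFFER
  Position 3: 'a' vs 'e' => DIFFER
Positions that differ: 4

4


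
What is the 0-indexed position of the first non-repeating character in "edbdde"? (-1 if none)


Input: edbdde
Character frequencies:
  'b': 1
  'd': 3
  'e': 2
Scanning left to right for freq == 1:
  Position 0 ('e'): freq=2, skip
  Position 1 ('d'): freq=3, skip
  Position 2 ('b'): unique! => answer = 2

2


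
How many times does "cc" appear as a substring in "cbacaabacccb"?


Searching for "cc" in "cbacaabacccb"
Scanning each position:
  Position 0: "cb" => no
  Position 1: "ba" => no
  Position 2: "ac" => no
  Position 3: "ca" => no
  Position 4: "aa" => no
  Position 5: "ab" => no
  Position 6: "ba" => no
  Position 7: "ac" => no
  Position 8: "cc" => MATCH
  Position 9: "cc" => MATCH
  Position 10: "cb" => no
Total occurrences: 2

2


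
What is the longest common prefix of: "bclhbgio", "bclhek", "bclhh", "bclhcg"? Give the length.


Words: bclhbgio, bclhek, bclhh, bclhcg
  Position 0: all 'b' => match
  Position 1: all 'c' => match
  Position 2: all 'l' => match
  Position 3: all 'h' => match
  Position 4: ('b', 'e', 'h', 'c') => mismatch, stop
LCP = "bclh" (length 4)

4


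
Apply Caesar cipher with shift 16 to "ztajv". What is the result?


Caesar cipher: shift "ztajv" by 16
  'z' (pos 25) + 16 = pos 15 = 'p'
  't' (pos 19) + 16 = pos 9 = 'j'
  'a' (pos 0) + 16 = pos 16 = 'q'
  'j' (pos 9) + 16 = pos 25 = 'z'
  'v' (pos 21) + 16 = pos 11 = 'l'
Result: pjqzl

pjqzl


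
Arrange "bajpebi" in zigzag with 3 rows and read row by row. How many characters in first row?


Zigzag "bajpebi" into 3 rows:
Placing characters:
  'b' => row 0
  'a' => row 1
  'j' => row 2
  'p' => row 1
  'e' => row 0
  'b' => row 1
  'i' => row 2
Rows:
  Row 0: "be"
  Row 1: "apb"
  Row 2: "ji"
First row length: 2

2


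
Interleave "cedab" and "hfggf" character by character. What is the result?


Interleaving "cedab" and "hfggf":
  Position 0: 'c' from first, 'h' from second => "ch"
  Position 1: 'e' from first, 'f' from second => "ef"
  Position 2: 'd' from first, 'g' from second => "dg"
  Position 3: 'a' from first, 'g' from second => "ag"
  Position 4: 'b' from first, 'f' from second => "bf"
Result: chefdgagbf

chefdgagbf


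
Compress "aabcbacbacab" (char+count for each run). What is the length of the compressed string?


Input: aabcbacbacab
Runs:
  'a' x 2 => "a2"
  'b' x 1 => "b1"
  'c' x 1 => "c1"
  'b' x 1 => "b1"
  'a' x 1 => "a1"
  'c' x 1 => "c1"
  'b' x 1 => "b1"
  'a' x 1 => "a1"
  'c' x 1 => "c1"
  'a' x 1 => "a1"
  'b' x 1 => "b1"
Compressed: "a2b1c1b1a1c1b1a1c1a1b1"
Compressed length: 22

22


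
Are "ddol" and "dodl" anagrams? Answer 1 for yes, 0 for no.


Strings: "ddol", "dodl"
Sorted first:  ddlo
Sorted second: ddlo
Sorted forms match => anagrams

1


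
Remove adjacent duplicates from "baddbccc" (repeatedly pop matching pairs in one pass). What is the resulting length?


Input: baddbccc
Stack-based adjacent duplicate removal:
  Read 'b': push. Stack: b
  Read 'a': push. Stack: ba
  Read 'd': push. Stack: bad
  Read 'd': matches stack top 'd' => pop. Stack: ba
  Read 'b': push. Stack: bab
  Read 'c': push. Stack: babc
  Read 'c': matches stack top 'c' => pop. Stack: bab
  Read 'c': push. Stack: babc
Final stack: "babc" (length 4)

4


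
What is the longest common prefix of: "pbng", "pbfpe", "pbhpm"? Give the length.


Words: pbng, pbfpe, pbhpm
  Position 0: all 'p' => match
  Position 1: all 'b' => match
  Position 2: ('n', 'f', 'h') => mismatch, stop
LCP = "pb" (length 2)

2


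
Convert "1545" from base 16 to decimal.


Input: "1545" in base 16
Positional expansion:
  Digit '1' (value 1) x 16^3 = 4096
  Digit '5' (value 5) x 16^2 = 1280
  Digit '4' (value 4) x 16^1 = 64
  Digit '5' (value 5) x 16^0 = 5
Sum = 5445

5445


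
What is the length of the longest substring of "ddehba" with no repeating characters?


Input: "ddehba"
Sliding window (track last position of each char):
  Position 0 ('d'): window [0,0] length 1 -- new best
  Position 1 ('d'): repeat (last at 0), move window start to 1
  Position 1 ('d'): window [1,1] length 1
  Position 2 ('e'): window [1,2] length 2 -- new best
  Position 3 ('h'): window [1,3] length 3 -- new best
  Position 4 ('b'): window [1,4] length 4 -- new best
  Position 5 ('a'): window [1,5] length 5 -- new best
Longest substring with no repeats: "dehba" with length 5

5


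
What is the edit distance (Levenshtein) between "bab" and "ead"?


Computing edit distance: "bab" -> "ead"
DP table:
           e    a    d
      0    1    2    3
  b   1    1    2    3
  a   2    2    1    2
  b   3    3    2    2
Edit distance = dp[3][3] = 2

2


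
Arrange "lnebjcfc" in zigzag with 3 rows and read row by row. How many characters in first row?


Zigzag "lnebjcfc" into 3 rows:
Placing characters:
  'l' => row 0
  'n' => row 1
  'e' => row 2
  'b' => row 1
  'j' => row 0
  'c' => row 1
  'f' => row 2
  'c' => row 1
Rows:
  Row 0: "lj"
  Row 1: "nbcc"
  Row 2: "ef"
First row length: 2

2


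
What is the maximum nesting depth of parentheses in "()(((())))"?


Input: "()(((())))"
Tracking depth:
  Position 0 '(': depth becomes 1
  Position 1 ')': depth becomes 0
  Position 2 '(': depth becomes 1
  Position 3 '(': depth becomes 2
  Position 4 '(': depth becomes 3
  Position 5 '(': depth becomes 4
  Position 6 ')': depth becomes 3
  Position 7 ')': depth becomes 2
  Position 8 ')': depth becomes 1
  Position 9 ')': depth becomes 0
Maximum depth reached: 4

4


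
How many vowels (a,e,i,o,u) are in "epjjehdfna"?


Input: epjjehdfna
Checking each character:
  'e' at position 0: vowel (running total: 1)
  'p' at position 1: consonant
  'j' at position 2: consonant
  'j' at position 3: consonant
  'e' at position 4: vowel (running total: 2)
  'h' at position 5: consonant
  'd' at position 6: consonant
  'f' at position 7: consonant
  'n' at position 8: consonant
  'a' at position 9: vowel (running total: 3)
Total vowels: 3

3
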